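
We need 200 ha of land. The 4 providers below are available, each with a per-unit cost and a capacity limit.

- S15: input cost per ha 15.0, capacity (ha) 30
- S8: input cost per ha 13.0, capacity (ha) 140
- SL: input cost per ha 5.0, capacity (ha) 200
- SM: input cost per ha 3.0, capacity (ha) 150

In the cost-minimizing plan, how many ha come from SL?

Fill from the cheapest provider first.
Take 150 from SM at 3.0 ; need 50 more.
SL at 5.0: take 50 of its 200 ; requirement met.
S8, S15: unused.

50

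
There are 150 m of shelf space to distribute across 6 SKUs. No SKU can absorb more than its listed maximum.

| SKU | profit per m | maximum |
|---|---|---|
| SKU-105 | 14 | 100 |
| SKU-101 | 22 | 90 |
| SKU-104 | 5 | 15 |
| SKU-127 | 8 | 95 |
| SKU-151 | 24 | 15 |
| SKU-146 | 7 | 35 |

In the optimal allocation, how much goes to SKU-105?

Order the SKUs by profit per m: SKU-151 24 > SKU-101 22 > SKU-105 14 > SKU-127 8 > SKU-146 7 > SKU-104 5.
SKU-151: +15 to 15 (cap) — 135 left.
SKU-101: +90 to 90 (cap) — 45 left.
Only 45 left; SKU-105 takes them to reach 45.

45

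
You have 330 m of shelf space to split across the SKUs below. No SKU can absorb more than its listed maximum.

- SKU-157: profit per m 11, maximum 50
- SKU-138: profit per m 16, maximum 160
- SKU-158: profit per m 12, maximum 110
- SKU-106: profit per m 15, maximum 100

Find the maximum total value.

Rank by profit per m: SKU-138 16 > SKU-106 15 > SKU-158 12 > SKU-157 11.
SKU-138 takes 160 to reach its cap of 160 → 170 left.
Give SKU-106 100 to hit its cap of 100 → 70 left.
Only 70 left; SKU-158 takes them to reach 70.
Total = 16×160 + 12×70 + 15×100 = 4900.

4900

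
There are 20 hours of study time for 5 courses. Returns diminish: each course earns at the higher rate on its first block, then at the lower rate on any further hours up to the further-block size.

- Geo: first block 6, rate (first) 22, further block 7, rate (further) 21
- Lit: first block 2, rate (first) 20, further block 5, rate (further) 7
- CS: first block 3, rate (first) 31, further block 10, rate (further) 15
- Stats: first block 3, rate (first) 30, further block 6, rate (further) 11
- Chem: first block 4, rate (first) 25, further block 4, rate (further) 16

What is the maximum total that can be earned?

Order all 10 blocks by rate: CS/tier1 31 > Stats/tier1 30 > Chem/tier1 25 > Geo/tier1 22 > Geo/tier2 21 > Lit/tier1 20 > Chem/tier2 16 > CS/tier2 15 > Stats/tier2 11 > Lit/tier2 7.
CS/tier1 (31): +3 ; 17 left.
Stats tier1 at 30: fill all 3 ; 14 left.
Fill Chem tier1 block (4 at 25) ; 10 left.
Fill Geo tier1 block (6 at 22) ; 4 left.
Geo tier2 at 21: only 4 left, fill 4.
Total = 31×3 + 30×3 + 25×4 + 22×6 + 21×4 = 499.

499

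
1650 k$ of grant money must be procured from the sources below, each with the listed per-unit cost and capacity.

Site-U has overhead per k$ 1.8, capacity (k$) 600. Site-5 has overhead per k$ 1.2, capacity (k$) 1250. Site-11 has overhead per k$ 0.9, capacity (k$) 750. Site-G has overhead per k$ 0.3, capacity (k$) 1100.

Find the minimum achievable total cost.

825

Fill from the cheapest source first.
Site-G (0.3): use full 1100 → 550 k$ to go.
Site-11 (0.9): take the remaining 550 → done.
Site-5, Site-U: unused.
Cost = 1100×0.3 + 550×0.9 = 825.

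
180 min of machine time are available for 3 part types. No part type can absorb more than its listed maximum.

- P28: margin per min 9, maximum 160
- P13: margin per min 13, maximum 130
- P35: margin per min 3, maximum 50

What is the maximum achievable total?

Order the part types by margin per min: P13 13 > P28 9 > P35 3.
Give P13 130 to hit its cap of 130 → 50 left.
P28: +50 (room for 160) → 50. Pool exhausted.
Total = 9×50 + 13×130 = 2140.

2140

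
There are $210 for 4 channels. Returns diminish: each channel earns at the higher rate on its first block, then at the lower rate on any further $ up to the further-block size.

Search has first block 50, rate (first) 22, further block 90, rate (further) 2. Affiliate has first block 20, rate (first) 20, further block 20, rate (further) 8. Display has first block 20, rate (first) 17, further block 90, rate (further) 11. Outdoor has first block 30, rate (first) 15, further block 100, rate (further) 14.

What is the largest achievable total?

3550

Treat each block as its own option and order by rate: Search/first 22 > Affiliate/first 20 > Display/first 17 > Outdoor/first 15 > Outdoor/second 14 > Display/second 11 > Affiliate/second 8 > Search/second 2.
Search first at 22: fill all 50 — 160 left.
Fill Affiliate first block (20 at 20) — 140 left.
Display first at 17: fill all 20 — 120 left.
Outdoor/first (15): +30 — 90 left.
Outdoor second at 14: only 90 left, fill 90.
Total = 22×50 + 20×20 + 17×20 + 15×30 + 14×90 = 3550.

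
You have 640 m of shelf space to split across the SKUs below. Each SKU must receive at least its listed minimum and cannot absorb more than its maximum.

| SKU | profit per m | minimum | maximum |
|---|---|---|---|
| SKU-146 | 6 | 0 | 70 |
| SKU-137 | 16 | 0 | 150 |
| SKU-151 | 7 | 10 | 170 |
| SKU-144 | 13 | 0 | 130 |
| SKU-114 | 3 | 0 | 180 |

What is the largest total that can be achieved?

Meeting every minimum uses 0+0+10+0+0 = 10 m, leaving 630.
Highest profit per m first: SKU-137 16 > SKU-144 13 > SKU-151 7 > SKU-146 6 > SKU-114 3.
SKU-137 takes 150 more to reach its cap of 150 ; 480 left.
SKU-144: +130 to 130 (cap) ; 350 left.
Give SKU-151 160 more to hit its cap of 170 ; 190 left.
SKU-146: +70 to 70 (cap) ; 120 left.
Only 120 left; SKU-114 takes them to reach 120.
Total = 6×70 + 16×150 + 7×170 + 13×130 + 3×120 = 6060.

6060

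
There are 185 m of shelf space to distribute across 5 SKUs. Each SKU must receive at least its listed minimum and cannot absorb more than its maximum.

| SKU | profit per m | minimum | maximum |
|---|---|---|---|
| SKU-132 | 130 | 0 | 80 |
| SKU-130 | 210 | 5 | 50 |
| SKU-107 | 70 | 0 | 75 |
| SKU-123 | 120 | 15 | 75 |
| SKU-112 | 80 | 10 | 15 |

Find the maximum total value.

27100

Meeting every minimum uses 0+5+0+15+10 = 30 m, leaving 155.
Highest profit per m first: SKU-130 210 > SKU-132 130 > SKU-123 120 > SKU-112 80 > SKU-107 70.
SKU-130: +45 to 50 (cap) — 110 left.
SKU-132 takes 80 more to reach its cap of 80 — 30 left.
SKU-123: +30 (room for 60) → 45. Pool exhausted.
Total = 130×80 + 210×50 + 120×45 + 80×10 = 27100.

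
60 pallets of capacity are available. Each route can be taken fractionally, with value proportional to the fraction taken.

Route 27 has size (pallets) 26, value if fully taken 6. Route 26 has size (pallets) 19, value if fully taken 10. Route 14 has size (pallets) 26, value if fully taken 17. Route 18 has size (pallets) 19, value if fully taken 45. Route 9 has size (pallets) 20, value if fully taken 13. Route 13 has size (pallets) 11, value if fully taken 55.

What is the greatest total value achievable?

Best value per unit of size first: Route 13 55/11≈5, Route 18 45/19≈2.37, Route 14 17/26≈0.654, Route 9 13/20≈0.65, Route 26 10/19≈0.526, Route 27 6/26≈0.231.
All 11 pallets of Route 13 fit (value 55) ; 49 remain.
Take all of Route 18 (19 pallets, value 45) ; 30 pallets left.
All 26 pallets of Route 14 fit (value 17) ; 4 remain.
4 pallets left: a 4/20 share of Route 9 gives 13×4/20 = 2.6.
Total value = 119.6.

119.6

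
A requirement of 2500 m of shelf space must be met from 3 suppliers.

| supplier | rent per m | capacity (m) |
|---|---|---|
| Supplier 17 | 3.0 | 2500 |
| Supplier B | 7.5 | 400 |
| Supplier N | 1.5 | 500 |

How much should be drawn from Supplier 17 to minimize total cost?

Fill from the cheapest supplier first.
Supplier N at 1.5: take all 500 m → 2000 still needed.
Supplier 17 at 3.0: take 2000 of its 2500 → requirement met.
Supplier B: unused.

2000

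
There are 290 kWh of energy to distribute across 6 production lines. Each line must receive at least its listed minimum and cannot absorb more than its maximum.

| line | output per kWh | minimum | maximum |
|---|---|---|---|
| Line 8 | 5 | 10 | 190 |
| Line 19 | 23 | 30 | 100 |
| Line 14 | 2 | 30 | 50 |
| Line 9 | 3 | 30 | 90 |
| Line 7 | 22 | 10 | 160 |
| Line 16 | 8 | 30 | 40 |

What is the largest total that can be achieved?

4720

Meeting every minimum uses 10+30+30+30+10+30 = 140 kWh, leaving 150.
Highest output per kWh first: Line 19 23 > Line 7 22 > Line 16 8 > Line 8 5 > Line 9 3 > Line 14 2.
Give Line 19 70 more to hit its cap of 100 → 80 left.
Only 80 left; Line 7 takes them to reach 90.
Total = 5×10 + 23×100 + 2×30 + 3×30 + 22×90 + 8×30 = 4720.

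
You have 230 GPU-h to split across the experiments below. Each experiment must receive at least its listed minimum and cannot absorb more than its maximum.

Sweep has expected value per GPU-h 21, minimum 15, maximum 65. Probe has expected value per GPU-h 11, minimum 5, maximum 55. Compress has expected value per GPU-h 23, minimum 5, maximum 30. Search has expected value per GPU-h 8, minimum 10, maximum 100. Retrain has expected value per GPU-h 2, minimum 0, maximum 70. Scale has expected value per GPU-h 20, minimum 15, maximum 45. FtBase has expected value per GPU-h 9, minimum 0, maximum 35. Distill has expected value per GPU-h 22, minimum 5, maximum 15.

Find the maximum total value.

4060

Meeting every minimum uses 15+5+5+10+0+15+0+5 = 55 GPU-h, leaving 175.
Order the experiments by expected value per GPU-h: Compress 23 > Distill 22 > Sweep 21 > Scale 20 > Probe 11 > FtBase 9 > Search 8 > Retrain 2.
Compress takes 25 more to reach its cap of 30 ; 150 left.
Distill takes 10 more to reach its cap of 15 ; 140 left.
Give Sweep 50 more to hit its cap of 65 ; 90 left.
Give Scale 30 more to hit its cap of 45 ; 60 left.
Give Probe 50 more to hit its cap of 55 ; 10 left.
FtBase has room for 35 more but only 10 remain, so it gets 10.
Total = 21×65 + 11×55 + 23×30 + 8×10 + 20×45 + 9×10 + 22×15 = 4060.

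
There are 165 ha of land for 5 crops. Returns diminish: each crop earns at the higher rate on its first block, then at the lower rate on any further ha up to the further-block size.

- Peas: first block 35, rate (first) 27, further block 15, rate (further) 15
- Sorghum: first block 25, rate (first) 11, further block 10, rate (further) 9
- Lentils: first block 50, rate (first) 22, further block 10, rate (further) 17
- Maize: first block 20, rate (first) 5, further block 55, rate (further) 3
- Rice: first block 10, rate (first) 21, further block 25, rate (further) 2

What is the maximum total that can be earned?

3065

Treat each block as its own option and order by rate: Peas/first 27 > Lentils/first 22 > Rice/first 21 > Lentils/second 17 > Peas/second 15 > Sorghum/first 11 > Sorghum/second 9 > Maize/first 5 > Maize/second 3 > Rice/second 2.
Fill Peas first block (35 at 27) ; 130 left.
Lentils first at 22: fill all 50 ; 80 left.
Rice first at 21: fill all 10 ; 70 left.
Fill Lentils second block (10 at 17) ; 60 left.
Peas second at 15: fill all 15 ; 45 left.
Sorghum first at 11: fill all 25 ; 20 left.
Sorghum second at 9: fill all 10 ; 10 left.
Maize first at 5: only 10 left, fill 10.
Total = 27×35 + 22×50 + 21×10 + 17×10 + 15×15 + 11×25 + 9×10 + 5×10 = 3065.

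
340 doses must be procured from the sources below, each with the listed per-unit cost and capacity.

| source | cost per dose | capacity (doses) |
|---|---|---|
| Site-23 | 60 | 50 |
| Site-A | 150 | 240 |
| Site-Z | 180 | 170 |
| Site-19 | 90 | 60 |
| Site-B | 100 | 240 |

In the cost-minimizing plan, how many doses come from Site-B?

230

Use sources in increasing cost order.
Site-23 at 60: take all 50 doses — 290 still needed.
Site-19 at 90: take all 60 doses — 230 still needed.
Take 230 from Site-B at 100 to finish.
Site-A, Site-Z: unused.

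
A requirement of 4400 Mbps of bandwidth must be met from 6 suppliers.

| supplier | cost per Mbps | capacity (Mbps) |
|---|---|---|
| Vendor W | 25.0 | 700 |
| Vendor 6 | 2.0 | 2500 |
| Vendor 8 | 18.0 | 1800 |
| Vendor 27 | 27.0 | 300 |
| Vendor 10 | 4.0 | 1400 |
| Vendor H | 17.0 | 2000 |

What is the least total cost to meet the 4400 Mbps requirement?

Use suppliers in increasing cost order.
Vendor 6 (2.0): use full 2500 ; 1900 Mbps to go.
Vendor 10 at 4.0: take all 1400 Mbps ; 500 still needed.
Vendor H (17.0): take the remaining 500 ; done.
Vendor 8, Vendor W, Vendor 27: unused.
Cost = 2500×2.0 + 1400×4.0 + 500×17.0 = 19100.

19100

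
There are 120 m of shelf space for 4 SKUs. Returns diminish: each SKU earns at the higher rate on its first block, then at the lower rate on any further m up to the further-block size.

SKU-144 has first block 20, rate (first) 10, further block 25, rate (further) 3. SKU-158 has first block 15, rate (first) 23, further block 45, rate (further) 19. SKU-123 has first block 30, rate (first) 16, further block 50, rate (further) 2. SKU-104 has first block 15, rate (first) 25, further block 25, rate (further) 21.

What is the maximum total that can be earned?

Order all 8 blocks by rate: SKU-104/T1 25 > SKU-158/T1 23 > SKU-104/T2 21 > SKU-158/T2 19 > SKU-123/T1 16 > SKU-144/T1 10 > SKU-144/T2 3 > SKU-123/T2 2.
Fill SKU-104 T1 block (15 at 25) → 105 left.
Fill SKU-158 T1 block (15 at 23) → 90 left.
SKU-104 T2 at 21: fill all 25 → 65 left.
SKU-158/T2 (19): +45 → 20 left.
20 remain; put them into SKU-123 T1 at 16.
Total = 25×15 + 23×15 + 21×25 + 19×45 + 16×20 = 2420.

2420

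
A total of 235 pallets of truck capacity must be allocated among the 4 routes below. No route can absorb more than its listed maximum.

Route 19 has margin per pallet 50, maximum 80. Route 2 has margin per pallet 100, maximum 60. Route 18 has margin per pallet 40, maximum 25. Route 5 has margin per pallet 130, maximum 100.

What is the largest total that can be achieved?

Rank by margin per pallet: Route 5 130 > Route 2 100 > Route 19 50 > Route 18 40.
Route 5 takes 100 to reach its cap of 100 ; 135 left.
Route 2: +60 to 60 (cap) ; 75 left.
Route 19 has room for 80 but only 75 remain, so it gets 75.
Total = 50×75 + 100×60 + 130×100 = 22750.

22750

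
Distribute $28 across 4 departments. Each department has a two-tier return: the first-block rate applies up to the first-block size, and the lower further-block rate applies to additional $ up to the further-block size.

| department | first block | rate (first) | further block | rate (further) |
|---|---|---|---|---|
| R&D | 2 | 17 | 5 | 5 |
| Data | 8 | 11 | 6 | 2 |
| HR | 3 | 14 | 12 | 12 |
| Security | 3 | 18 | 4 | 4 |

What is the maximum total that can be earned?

Rank every tier by rate: Security/tier1 18 > R&D/tier1 17 > HR/tier1 14 > HR/tier2 12 > Data/tier1 11 > R&D/tier2 5 > Security/tier2 4 > Data/tier2 2.
Security tier1 at 18: fill all 3 ; 25 left.
R&D tier1 at 17: fill all 2 ; 23 left.
Fill HR tier1 block (3 at 14) ; 20 left.
HR/tier2 (12): +12 ; 8 left.
Fill Data tier1 block (8 at 11) ; 0 left.
Total = 18×3 + 17×2 + 14×3 + 12×12 + 11×8 = 362.

362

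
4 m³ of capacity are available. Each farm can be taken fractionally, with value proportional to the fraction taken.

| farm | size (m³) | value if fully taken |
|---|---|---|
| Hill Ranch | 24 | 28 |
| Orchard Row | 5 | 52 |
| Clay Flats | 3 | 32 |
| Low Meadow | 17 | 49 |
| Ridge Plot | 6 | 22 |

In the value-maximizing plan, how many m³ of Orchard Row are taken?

1

Best value per unit of size first: Clay Flats 32/3≈10.7, Orchard Row 52/5≈10.4, Ridge Plot 22/6≈3.67, Low Meadow 49/17≈2.88, Hill Ranch 28/24≈1.17.
Clay Flats: take in full, 3 m³ for value 32 — 1 left.
Only 1 m³ remain; take 1/5 of Orchard Row for value 52×1/5 = 10.4.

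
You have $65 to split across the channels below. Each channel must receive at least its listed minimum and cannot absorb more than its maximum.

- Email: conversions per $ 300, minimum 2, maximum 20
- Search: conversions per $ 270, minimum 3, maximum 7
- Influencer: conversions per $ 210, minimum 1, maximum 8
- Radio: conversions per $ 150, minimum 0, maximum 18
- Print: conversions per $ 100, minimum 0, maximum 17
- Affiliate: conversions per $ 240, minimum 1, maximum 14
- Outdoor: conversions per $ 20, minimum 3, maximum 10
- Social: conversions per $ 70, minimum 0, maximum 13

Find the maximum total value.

14940

Meeting every minimum uses 2+3+1+0+0+1+3+0 = 10 $, leaving 55.
Highest conversions per $ first: Email 300 > Search 270 > Affiliate 240 > Influencer 210 > Radio 150 > Print 100 > Social 70 > Outdoor 20.
Email: +18 to 20 (cap) — 37 left.
Give Search 4 more to hit its cap of 7 — 33 left.
Affiliate: +13 to 14 (cap) — 20 left.
Influencer takes 7 more to reach its cap of 8 — 13 left.
Radio has room for 18 more but only 13 remain, so it gets 13.
Total = 300×20 + 270×7 + 210×8 + 150×13 + 240×14 + 20×3 = 14940.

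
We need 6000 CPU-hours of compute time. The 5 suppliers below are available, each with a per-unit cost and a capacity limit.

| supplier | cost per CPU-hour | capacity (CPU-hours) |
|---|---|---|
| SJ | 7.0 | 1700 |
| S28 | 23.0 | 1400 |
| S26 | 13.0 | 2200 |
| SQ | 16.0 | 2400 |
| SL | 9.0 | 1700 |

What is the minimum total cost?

62200

Fill from the cheapest supplier first.
SJ (7.0): use full 1700 ; 4300 CPU-hours to go.
SL at 9.0: take all 1700 CPU-hours ; 2600 still needed.
S26 (13.0): use full 2200 ; 400 CPU-hours to go.
SQ at 16.0: take 400 of its 2400 ; requirement met.
S28: unused.
Cost = 1700×7.0 + 1700×9.0 + 2200×13.0 + 400×16.0 = 62200.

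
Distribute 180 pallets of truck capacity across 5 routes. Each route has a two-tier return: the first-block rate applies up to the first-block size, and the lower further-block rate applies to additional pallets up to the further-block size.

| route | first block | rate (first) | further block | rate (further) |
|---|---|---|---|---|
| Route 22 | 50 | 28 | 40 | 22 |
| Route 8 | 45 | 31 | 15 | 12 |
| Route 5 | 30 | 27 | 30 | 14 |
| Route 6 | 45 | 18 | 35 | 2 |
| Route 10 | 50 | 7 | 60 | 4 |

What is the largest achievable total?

4755

Order all 10 blocks by rate: Route 8/tier1 31 > Route 22/tier1 28 > Route 5/tier1 27 > Route 22/tier2 22 > Route 6/tier1 18 > Route 5/tier2 14 > Route 8/tier2 12 > Route 10/tier1 7 > Route 10/tier2 4 > Route 6/tier2 2.
Route 8 tier1 at 31: fill all 45 → 135 left.
Fill Route 22 tier1 block (50 at 28) → 85 left.
Fill Route 5 tier1 block (30 at 27) → 55 left.
Fill Route 22 tier2 block (40 at 22) → 15 left.
15 remain; put them into Route 6 tier1 at 18.
Total = 31×45 + 28×50 + 27×30 + 22×40 + 18×15 = 4755.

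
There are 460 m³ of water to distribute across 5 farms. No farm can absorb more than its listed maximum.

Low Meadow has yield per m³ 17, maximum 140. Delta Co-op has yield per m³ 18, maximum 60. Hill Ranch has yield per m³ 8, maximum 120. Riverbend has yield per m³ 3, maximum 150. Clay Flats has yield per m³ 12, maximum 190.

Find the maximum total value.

6300

Rank by yield per m³: Delta Co-op 18 > Low Meadow 17 > Clay Flats 12 > Hill Ranch 8 > Riverbend 3.
Delta Co-op: +60 to 60 (cap) — 400 left.
Low Meadow takes 140 to reach its cap of 140 — 260 left.
Give Clay Flats 190 to hit its cap of 190 — 70 left.
Only 70 left; Hill Ranch takes them to reach 70.
Total = 17×140 + 18×60 + 8×70 + 12×190 = 6300.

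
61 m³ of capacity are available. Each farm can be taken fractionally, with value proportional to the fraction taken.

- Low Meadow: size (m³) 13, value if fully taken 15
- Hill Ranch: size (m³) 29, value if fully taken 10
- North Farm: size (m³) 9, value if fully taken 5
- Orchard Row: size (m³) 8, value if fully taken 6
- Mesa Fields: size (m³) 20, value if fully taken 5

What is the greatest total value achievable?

Rank by value-to-size ratio: Low Meadow 15/13≈1.15, Orchard Row 6/8≈0.75, North Farm 5/9≈0.556, Hill Ranch 10/29≈0.345, Mesa Fields 5/20≈0.25.
Low Meadow: take in full, 13 m³ for value 15 → 48 left.
Take all of Orchard Row (8 m³, value 6) → 40 m³ left.
Take all of North Farm (9 m³, value 5) → 31 m³ left.
Hill Ranch: take in full, 29 m³ for value 10 → 2 left.
2 m³ left: a 2/20 share of Mesa Fields gives 5×2/20 = 0.5.
Total value = 36.5.

36.5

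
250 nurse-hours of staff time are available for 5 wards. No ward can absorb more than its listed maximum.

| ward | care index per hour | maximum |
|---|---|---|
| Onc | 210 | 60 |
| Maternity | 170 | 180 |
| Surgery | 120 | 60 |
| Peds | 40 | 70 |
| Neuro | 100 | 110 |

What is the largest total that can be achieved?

44400

Rank by care index per hour: Onc 210 > Maternity 170 > Surgery 120 > Neuro 100 > Peds 40.
Onc takes 60 to reach its cap of 60 — 190 left.
Maternity takes 180 to reach its cap of 180 — 10 left.
Surgery: +10 (room for 60) → 10. Pool exhausted.
Total = 210×60 + 170×180 + 120×10 = 44400.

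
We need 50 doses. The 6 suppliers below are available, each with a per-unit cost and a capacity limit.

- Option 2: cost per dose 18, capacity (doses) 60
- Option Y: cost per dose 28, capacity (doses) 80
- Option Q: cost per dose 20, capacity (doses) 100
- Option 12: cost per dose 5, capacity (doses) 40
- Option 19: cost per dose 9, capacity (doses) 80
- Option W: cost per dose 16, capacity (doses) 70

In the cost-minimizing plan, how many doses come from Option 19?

10

Use suppliers in increasing cost order.
Take 40 from Option 12 at 5 ; need 10 more.
Option 19 (9): take the remaining 10 ; done.
Option W, Option 2, Option Q, Option Y: unused.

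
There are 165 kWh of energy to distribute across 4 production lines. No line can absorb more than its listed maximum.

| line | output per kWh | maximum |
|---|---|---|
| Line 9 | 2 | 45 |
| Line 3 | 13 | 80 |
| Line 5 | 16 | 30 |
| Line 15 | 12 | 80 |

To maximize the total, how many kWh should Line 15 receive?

55

Highest output per kWh first: Line 5 16 > Line 3 13 > Line 15 12 > Line 9 2.
Line 5: +30 to 30 (cap) — 135 left.
Line 3 takes 80 to reach its cap of 80 — 55 left.
Line 15 has room for 80 but only 55 remain, so it gets 55.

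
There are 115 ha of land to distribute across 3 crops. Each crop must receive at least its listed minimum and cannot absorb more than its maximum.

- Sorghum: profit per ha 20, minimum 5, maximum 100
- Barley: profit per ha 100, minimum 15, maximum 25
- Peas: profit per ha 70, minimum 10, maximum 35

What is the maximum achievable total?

Meeting every minimum uses 5+15+10 = 30 ha, leaving 85.
Highest profit per ha first: Barley 100 > Peas 70 > Sorghum 20.
Barley takes 10 more to reach its cap of 25 ; 75 left.
Peas: +25 to 35 (cap) ; 50 left.
Only 50 left; Sorghum takes them to reach 55.
Total = 20×55 + 100×25 + 70×35 = 6050.

6050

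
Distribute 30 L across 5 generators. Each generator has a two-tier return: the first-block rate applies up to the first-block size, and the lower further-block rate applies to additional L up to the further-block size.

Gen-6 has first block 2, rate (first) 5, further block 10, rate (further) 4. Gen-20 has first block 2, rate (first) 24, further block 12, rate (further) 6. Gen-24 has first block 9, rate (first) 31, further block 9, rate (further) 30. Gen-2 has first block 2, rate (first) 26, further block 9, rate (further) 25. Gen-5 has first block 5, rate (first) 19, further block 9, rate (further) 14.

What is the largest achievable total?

850

Rank every tier by rate: Gen-24/first 31 > Gen-24/second 30 > Gen-2/first 26 > Gen-2/second 25 > Gen-20/first 24 > Gen-5/first 19 > Gen-5/second 14 > Gen-20/second 6 > Gen-6/first 5 > Gen-6/second 4.
Gen-24 first at 31: fill all 9 → 21 left.
Gen-24 second at 30: fill all 9 → 12 left.
Gen-2/first (26): +2 → 10 left.
Fill Gen-2 second block (9 at 25) → 1 left.
Gen-20/first: +1 of 2 at 24; pool empty.
Total = 31×9 + 30×9 + 26×2 + 25×9 + 24×1 = 850.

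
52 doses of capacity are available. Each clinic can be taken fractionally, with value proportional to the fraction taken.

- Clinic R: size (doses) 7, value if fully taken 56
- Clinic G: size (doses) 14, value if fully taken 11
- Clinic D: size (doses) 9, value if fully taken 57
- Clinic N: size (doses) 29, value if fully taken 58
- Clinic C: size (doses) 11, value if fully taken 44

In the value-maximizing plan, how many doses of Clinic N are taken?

25

Best value per unit of size first: Clinic R 56/7≈8, Clinic D 57/9≈6.33, Clinic C 44/11≈4, Clinic N 58/29≈2, Clinic G 11/14≈0.786.
All 7 doses of Clinic R fit (value 56) — 45 remain.
Take all of Clinic D (9 doses, value 57) — 36 doses left.
Take all of Clinic C (11 doses, value 44) — 25 doses left.
Only 25 doses remain; take 25/29 of Clinic N for value 58×25/29 = 50.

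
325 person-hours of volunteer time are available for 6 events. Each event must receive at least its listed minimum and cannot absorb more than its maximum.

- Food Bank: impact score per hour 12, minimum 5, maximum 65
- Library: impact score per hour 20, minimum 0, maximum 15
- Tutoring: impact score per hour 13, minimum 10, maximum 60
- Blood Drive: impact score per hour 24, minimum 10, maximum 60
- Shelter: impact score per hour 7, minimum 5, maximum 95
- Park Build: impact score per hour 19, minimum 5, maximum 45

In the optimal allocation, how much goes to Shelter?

80

Meeting every minimum uses 5+0+10+10+5+5 = 35 person-hours, leaving 290.
Highest impact score per hour first: Blood Drive 24 > Library 20 > Park Build 19 > Tutoring 13 > Food Bank 12 > Shelter 7.
Give Blood Drive 50 more to hit its cap of 60 → 240 left.
Give Library 15 more to hit its cap of 15 → 225 left.
Park Build: +40 to 45 (cap) → 185 left.
Tutoring: +50 to 60 (cap) → 135 left.
Give Food Bank 60 more to hit its cap of 65 → 75 left.
Shelter: +75 (room for 90) → 80. Pool exhausted.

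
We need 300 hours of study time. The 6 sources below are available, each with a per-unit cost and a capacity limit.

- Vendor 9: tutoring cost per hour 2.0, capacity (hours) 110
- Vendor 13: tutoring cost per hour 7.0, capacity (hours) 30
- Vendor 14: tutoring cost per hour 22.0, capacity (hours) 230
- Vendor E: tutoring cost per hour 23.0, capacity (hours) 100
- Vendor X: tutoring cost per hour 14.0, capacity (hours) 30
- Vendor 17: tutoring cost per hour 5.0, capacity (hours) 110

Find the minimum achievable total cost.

Cheapest first:
Take 110 from Vendor 9 at 2.0 ; need 190 more.
Vendor 17 (5.0): use full 110 ; 80 hours to go.
Vendor 13 at 7.0: take all 30 hours ; 50 still needed.
Vendor X (14.0): use full 30 ; 20 hours to go.
Take 20 from Vendor 14 at 22.0 to finish.
Vendor E: unused.
Cost = 110×2.0 + 110×5.0 + 30×7.0 + 30×14.0 + 20×22.0 = 1840.

1840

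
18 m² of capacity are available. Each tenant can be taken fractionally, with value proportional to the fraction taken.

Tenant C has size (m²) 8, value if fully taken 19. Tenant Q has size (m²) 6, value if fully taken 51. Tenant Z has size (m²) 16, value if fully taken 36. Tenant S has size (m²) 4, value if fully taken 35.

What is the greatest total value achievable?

105

Rank by value-to-size ratio: Tenant S 35/4≈8.75, Tenant Q 51/6≈8.5, Tenant C 19/8≈2.38, Tenant Z 36/16≈2.25.
All 4 m² of Tenant S fit (value 35) ; 14 remain.
All 6 m² of Tenant Q fit (value 51) ; 8 remain.
Take all of Tenant C (8 m², value 19) ; 0 m² left.
Total value = 105.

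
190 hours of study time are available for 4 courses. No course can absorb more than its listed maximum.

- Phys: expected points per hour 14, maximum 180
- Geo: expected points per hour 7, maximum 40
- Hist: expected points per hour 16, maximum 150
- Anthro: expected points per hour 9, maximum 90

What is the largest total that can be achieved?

Rank by expected points per hour: Hist 16 > Phys 14 > Anthro 9 > Geo 7.
Hist: +150 to 150 (cap) ; 40 left.
Phys has room for 180 but only 40 remain, so it gets 40.
Total = 14×40 + 16×150 = 2960.

2960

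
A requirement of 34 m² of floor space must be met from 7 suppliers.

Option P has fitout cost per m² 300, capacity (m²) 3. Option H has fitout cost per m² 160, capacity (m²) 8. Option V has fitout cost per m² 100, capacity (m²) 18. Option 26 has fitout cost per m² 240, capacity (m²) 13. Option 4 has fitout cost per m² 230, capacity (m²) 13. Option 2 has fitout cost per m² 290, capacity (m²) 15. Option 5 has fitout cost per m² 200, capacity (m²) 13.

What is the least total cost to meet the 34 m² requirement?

Use suppliers in increasing cost order.
Take 18 from Option V at 100 — need 16 more.
Option H at 160: take all 8 m² — 8 still needed.
Option 5 (200): take the remaining 8 — done.
Option 4, Option 26, Option 2, Option P: unused.
Cost = 18×100 + 8×160 + 8×200 = 4680.

4680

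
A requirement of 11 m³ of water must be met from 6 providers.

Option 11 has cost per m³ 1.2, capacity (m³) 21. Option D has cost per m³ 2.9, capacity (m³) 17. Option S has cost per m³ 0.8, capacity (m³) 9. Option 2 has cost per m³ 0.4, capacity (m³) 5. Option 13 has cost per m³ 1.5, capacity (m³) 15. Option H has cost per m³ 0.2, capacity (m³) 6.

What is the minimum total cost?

3.2

Fill from the cheapest provider first.
Option H (0.2): use full 6 → 5 m³ to go.
Option 2 at 0.4: take all 5 m³ → 0 still needed.
Option S, Option 11, Option 13, Option D: unused.
Cost = 6×0.2 + 5×0.4 = 3.2.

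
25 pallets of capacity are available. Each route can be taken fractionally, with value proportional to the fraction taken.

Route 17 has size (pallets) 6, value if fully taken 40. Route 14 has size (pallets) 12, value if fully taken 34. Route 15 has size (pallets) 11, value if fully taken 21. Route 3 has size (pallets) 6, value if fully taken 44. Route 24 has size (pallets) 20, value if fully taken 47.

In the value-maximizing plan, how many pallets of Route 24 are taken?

1

Best value per unit of size first: Route 3 44/6≈7.33, Route 17 40/6≈6.67, Route 14 34/12≈2.83, Route 24 47/20≈2.35, Route 15 21/11≈1.91.
Route 3: take in full, 6 pallets for value 44 → 19 left.
All 6 pallets of Route 17 fit (value 40) → 13 remain.
All 12 pallets of Route 14 fit (value 34) → 1 remain.
Only 1 pallets remain; take 1/20 of Route 24 for value 47×1/20 = 2.35.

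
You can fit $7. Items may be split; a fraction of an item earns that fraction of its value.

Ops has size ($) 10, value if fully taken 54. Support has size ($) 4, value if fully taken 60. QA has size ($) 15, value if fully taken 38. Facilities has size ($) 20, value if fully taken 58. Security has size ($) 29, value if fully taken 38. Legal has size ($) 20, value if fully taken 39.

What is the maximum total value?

76.2

Best value per unit of size first: Support 60/4≈15, Ops 54/10≈5.4, Facilities 58/20≈2.9, QA 38/15≈2.53, Legal 39/20≈1.95, Security 38/29≈1.31.
Take all of Support (4 $, value 60) ; 3 $ left.
Only 3 $ remain; take 3/10 of Ops for value 54×3/10 = 16.2.
Total value = 76.2.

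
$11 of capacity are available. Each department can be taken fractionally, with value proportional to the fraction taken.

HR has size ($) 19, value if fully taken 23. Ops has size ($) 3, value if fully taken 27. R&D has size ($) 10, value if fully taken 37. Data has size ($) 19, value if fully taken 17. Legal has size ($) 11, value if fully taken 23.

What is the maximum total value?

56.6

Best value per unit of size first: Ops 27/3≈9, R&D 37/10≈3.7, Legal 23/11≈2.09, HR 23/19≈1.21, Data 17/19≈0.895.
Ops: take in full, 3 $ for value 27 ; 8 left.
Fill the last 8 $ with part of R&D: 8/10 of it earns 29.6.
Total value = 56.6.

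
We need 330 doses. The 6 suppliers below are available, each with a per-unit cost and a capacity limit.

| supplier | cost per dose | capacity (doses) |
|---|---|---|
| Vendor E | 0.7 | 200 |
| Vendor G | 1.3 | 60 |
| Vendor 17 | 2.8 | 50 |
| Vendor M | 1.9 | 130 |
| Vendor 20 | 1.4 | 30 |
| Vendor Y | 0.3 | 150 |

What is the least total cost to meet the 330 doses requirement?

Fill from the cheapest supplier first.
Take 150 from Vendor Y at 0.3 ; need 180 more.
Vendor E at 0.7: take 180 of its 200 ; requirement met.
Vendor G, Vendor 20, Vendor M, Vendor 17: unused.
Cost = 150×0.3 + 180×0.7 = 171.

171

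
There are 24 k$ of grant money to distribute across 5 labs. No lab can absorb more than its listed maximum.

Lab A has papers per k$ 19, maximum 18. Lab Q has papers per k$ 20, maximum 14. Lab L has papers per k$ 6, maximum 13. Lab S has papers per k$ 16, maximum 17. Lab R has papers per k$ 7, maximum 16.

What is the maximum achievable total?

Order the labs by papers per k$: Lab Q 20 > Lab A 19 > Lab S 16 > Lab R 7 > Lab L 6.
Lab Q takes 14 to reach its cap of 14 — 10 left.
Lab A has room for 18 but only 10 remain, so it gets 10.
Total = 19×10 + 20×14 = 470.

470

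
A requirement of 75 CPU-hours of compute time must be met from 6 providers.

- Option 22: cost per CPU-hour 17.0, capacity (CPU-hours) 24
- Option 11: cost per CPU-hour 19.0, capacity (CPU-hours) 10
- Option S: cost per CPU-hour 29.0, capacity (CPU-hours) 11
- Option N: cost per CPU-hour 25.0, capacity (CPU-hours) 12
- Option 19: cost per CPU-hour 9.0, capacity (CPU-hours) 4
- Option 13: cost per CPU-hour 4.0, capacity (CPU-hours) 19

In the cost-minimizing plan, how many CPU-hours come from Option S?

Use providers in increasing cost order.
Option 13 (4.0): use full 19 → 56 CPU-hours to go.
Option 19 (9.0): use full 4 → 52 CPU-hours to go.
Take 24 from Option 22 at 17.0 → need 28 more.
Take 10 from Option 11 at 19.0 → need 18 more.
Option N (25.0): use full 12 → 6 CPU-hours to go.
Take 6 from Option S at 29.0 to finish.

6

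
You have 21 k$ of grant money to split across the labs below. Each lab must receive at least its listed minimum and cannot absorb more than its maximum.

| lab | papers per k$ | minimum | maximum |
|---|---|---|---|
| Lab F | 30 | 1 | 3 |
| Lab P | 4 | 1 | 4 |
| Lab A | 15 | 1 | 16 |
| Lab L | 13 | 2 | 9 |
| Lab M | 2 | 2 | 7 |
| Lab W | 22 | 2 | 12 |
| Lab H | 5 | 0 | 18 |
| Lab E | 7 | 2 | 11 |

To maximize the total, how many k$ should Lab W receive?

10

Meeting every minimum uses 1+1+1+2+2+2+0+2 = 11 k$, leaving 10.
Highest papers per k$ first: Lab F 30 > Lab W 22 > Lab A 15 > Lab L 13 > Lab E 7 > Lab H 5 > Lab P 4 > Lab M 2.
Lab F: +2 to 3 (cap) → 8 left.
Lab W: +8 (room for 10) → 10. Pool exhausted.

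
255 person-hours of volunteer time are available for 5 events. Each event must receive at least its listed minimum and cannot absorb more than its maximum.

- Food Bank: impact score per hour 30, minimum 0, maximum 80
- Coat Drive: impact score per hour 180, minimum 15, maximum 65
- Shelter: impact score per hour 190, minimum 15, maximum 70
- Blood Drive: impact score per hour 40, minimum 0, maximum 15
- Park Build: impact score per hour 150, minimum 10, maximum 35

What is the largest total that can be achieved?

Meeting every minimum uses 0+15+15+0+10 = 40 person-hours, leaving 215.
Order the events by impact score per hour: Shelter 190 > Coat Drive 180 > Park Build 150 > Blood Drive 40 > Food Bank 30.
Shelter takes 55 more to reach its cap of 70 ; 160 left.
Coat Drive: +50 to 65 (cap) ; 110 left.
Park Build takes 25 more to reach its cap of 35 ; 85 left.
Give Blood Drive 15 more to hit its cap of 15 ; 70 left.
Only 70 left; Food Bank takes them to reach 70.
Total = 30×70 + 180×65 + 190×70 + 40×15 + 150×35 = 32950.

32950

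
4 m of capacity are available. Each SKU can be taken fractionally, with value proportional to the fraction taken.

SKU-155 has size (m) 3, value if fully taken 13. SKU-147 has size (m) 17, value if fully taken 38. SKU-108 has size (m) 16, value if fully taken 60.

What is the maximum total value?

Sort by value density: SKU-155 13/3≈4.33, SKU-108 60/16≈3.75, SKU-147 38/17≈2.24.
SKU-155: take in full, 3 m for value 13 ; 1 left.
Only 1 m remain; take 1/16 of SKU-108 for value 60×1/16 = 3.75.
Total value = 16.75.

16.75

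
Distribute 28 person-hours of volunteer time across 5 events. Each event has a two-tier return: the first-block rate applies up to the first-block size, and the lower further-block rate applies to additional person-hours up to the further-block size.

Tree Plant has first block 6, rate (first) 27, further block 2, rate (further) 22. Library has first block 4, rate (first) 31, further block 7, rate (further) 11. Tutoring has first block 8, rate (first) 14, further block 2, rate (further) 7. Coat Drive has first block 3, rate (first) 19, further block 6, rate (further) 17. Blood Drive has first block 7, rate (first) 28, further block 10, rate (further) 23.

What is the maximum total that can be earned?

734

Treat each block as its own option and order by rate: Library/first 31 > Blood Drive/first 28 > Tree Plant/first 27 > Blood Drive/second 23 > Tree Plant/second 22 > Coat Drive/first 19 > Coat Drive/second 17 > Tutoring/first 14 > Library/second 11 > Tutoring/second 7.
Library first at 31: fill all 4 ; 24 left.
Blood Drive/first (28): +7 ; 17 left.
Tree Plant first at 27: fill all 6 ; 11 left.
Fill Blood Drive second block (10 at 23) ; 1 left.
1 remain; put them into Tree Plant second at 22.
Total = 31×4 + 28×7 + 27×6 + 23×10 + 22×1 = 734.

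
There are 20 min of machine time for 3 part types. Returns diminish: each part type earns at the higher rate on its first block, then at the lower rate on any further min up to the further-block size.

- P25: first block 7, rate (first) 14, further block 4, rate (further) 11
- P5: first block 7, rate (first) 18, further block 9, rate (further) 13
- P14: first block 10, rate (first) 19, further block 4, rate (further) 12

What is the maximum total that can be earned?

Rank every tier by rate: P14/T1 19 > P5/T1 18 > P25/T1 14 > P5/T2 13 > P14/T2 12 > P25/T2 11.
Fill P14 T1 block (10 at 19) — 10 left.
P5 T1 at 18: fill all 7 — 3 left.
P25 T1 at 14: only 3 left, fill 3.
Total = 19×10 + 18×7 + 14×3 = 358.

358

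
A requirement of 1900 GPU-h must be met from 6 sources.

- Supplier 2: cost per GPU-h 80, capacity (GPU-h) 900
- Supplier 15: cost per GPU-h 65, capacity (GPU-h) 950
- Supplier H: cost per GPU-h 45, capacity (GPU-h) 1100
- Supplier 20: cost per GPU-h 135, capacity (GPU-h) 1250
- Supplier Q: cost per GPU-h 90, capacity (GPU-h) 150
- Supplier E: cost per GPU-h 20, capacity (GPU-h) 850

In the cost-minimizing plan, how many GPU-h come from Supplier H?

Cheapest first:
Take 850 from Supplier E at 20 — need 1050 more.
Supplier H at 45: take 1050 of its 1100 — requirement met.
Supplier 15, Supplier 2, Supplier Q, Supplier 20: unused.

1050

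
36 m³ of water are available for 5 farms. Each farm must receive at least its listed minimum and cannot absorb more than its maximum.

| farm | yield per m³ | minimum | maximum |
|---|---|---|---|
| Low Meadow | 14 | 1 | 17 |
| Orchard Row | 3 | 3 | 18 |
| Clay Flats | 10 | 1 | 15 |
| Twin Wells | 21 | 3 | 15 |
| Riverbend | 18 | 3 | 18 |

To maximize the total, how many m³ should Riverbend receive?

16

Meeting every minimum uses 1+3+1+3+3 = 11 m³, leaving 25.
Order the farms by yield per m³: Twin Wells 21 > Riverbend 18 > Low Meadow 14 > Clay Flats 10 > Orchard Row 3.
Twin Wells: +12 to 15 (cap) — 13 left.
Riverbend: +13 (room for 15) → 16. Pool exhausted.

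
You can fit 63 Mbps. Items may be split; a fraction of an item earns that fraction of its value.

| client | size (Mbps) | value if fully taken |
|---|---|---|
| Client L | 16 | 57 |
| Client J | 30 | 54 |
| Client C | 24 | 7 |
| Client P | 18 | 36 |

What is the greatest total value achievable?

145.2

Rank by value-to-size ratio: Client L 57/16≈3.56, Client P 36/18≈2, Client J 54/30≈1.8, Client C 7/24≈0.292.
Client L: take in full, 16 Mbps for value 57 — 47 left.
Client P: take in full, 18 Mbps for value 36 — 29 left.
29 Mbps left: a 29/30 share of Client J gives 54×29/30 = 52.2.
Total value = 145.2.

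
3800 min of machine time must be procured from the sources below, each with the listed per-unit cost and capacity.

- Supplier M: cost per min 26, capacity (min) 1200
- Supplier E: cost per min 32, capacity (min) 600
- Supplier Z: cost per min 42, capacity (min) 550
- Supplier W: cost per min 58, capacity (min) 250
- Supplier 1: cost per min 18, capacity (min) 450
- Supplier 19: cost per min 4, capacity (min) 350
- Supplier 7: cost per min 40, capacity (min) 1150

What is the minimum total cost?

108000

Cheapest first:
Supplier 19 at 4: take all 350 min → 3450 still needed.
Take 450 from Supplier 1 at 18 → need 3000 more.
Supplier M (26): use full 1200 → 1800 min to go.
Supplier E at 32: take all 600 min → 1200 still needed.
Take 1150 from Supplier 7 at 40 → need 50 more.
Supplier Z at 42: take 50 of its 550 → requirement met.
Supplier W: unused.
Cost = 350×4 + 450×18 + 1200×26 + 600×32 + 1150×40 + 50×42 = 108000.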